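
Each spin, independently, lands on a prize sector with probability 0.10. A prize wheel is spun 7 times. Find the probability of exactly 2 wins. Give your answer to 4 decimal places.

0.1240

X ~ Binomial(n=7, p=0.10).
P(X=2) = C(7,2) · p^2 · (1−p)^5
= 21 · 0.01 · 0.59049 = 0.124003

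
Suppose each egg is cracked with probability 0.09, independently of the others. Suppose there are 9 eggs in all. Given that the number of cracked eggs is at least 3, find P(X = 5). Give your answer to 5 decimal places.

X ~ Binomial(9, 0.09). Want P(X=5 | X≥3) = P(X=5) / P(X≥3).
P(X=5) = C(9,5)·0.09^5·0.91^4 = 0.0005102
P(X≥3) = 1 − 0.4279298 − 0.3809045 − 0.1506875 = 0.0404781
Ratio = 0.0005102 / 0.0404781 = 0.0126046

0.01260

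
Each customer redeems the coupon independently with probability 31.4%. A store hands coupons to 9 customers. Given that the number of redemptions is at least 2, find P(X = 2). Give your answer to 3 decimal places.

0.307

X ~ Binomial(9, 0.314). Want P(X=2 | X≥2) = P(X=2) / P(X≥2).
P(X=2) = C(9,2)·0.314^2·0.686^7 = 0.25376
P(X≥2) = 1 − 0.03364 − 0.13860 = 0.82775
Ratio = 0.25376 / 0.82775 = 0.30657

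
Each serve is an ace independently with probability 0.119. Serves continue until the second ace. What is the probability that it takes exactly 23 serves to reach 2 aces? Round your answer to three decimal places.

Y = trial on which the second success occurs; negative binomial, r=2, p=0.119.
P(Y=23) = C(22,1) · p^2 · (1−p)^21
= 22 · 0.014161 · 0.069903 = 0.02178

0.022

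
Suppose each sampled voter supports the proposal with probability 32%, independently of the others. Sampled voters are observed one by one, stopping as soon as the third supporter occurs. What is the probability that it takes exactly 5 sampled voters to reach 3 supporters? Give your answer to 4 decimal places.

0.0909

Y = trial on which the third success occurs; negative binomial, r=3, p=0.32.
P(Y=5) = C(4,2) · p^3 · (1−p)^2
= 6 · 0.032768 · 0.4624 = 0.090912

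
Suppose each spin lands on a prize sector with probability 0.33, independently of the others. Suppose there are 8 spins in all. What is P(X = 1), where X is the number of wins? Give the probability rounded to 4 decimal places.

X ~ Binomial(n=8, p=0.33).
P(X=1) = C(8,1) · p^1 · (1−p)^7
= 8 · 0.33 · 0.060607 = 0.160003

0.1600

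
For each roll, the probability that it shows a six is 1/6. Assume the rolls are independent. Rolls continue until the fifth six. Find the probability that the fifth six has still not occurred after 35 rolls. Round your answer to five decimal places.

0.28432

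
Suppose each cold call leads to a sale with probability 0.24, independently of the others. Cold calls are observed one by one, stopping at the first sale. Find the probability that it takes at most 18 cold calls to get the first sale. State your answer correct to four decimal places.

Y = number of cold calls to the first success; geometric, p = 0.24.
P(Y ≤ 18) = 1 − (1−p)^18 = 1 − 0.007156 = 0.992844

0.9928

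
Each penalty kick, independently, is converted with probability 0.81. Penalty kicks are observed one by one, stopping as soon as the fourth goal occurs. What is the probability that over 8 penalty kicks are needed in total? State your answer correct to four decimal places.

0.0083

Needing more than 8 penalty kicks ⇔ fewer than 4 successes in the first 8. With X ~ Binomial(8, 0.81), P(Y > 8) = P(X ≤ 3).
  k=0: C(8,0)·0.81^0·0.19^8 = 0.000002
  k=1: C(8,1)·0.81^1·0.19^7 = 0.000058
  k=2: C(8,2)·0.81^2·0.19^6 = 0.000864
  k=3: C(8,3)·0.81^3·0.19^5 = 0.007369
P(X ≤ 3) = 0.008293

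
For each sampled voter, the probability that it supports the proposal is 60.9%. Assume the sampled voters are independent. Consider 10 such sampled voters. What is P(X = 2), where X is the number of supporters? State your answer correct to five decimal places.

X ~ Binomial(n=10, p=0.609).
P(X=2) = C(10,2) · p^2 · (1−p)^8
= 45 · 0.37088 · 0.00054628 = 0.0091172

0.00912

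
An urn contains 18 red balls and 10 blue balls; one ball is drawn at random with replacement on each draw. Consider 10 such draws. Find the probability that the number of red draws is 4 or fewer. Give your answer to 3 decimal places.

X ~ Binomial(10, 0.642857); P(X ≤ 4) = Σ C(10,k) p^k (1−p)^(10−k) over k:
  k=0: C(10,0)·0.642857^0·0.357143^10 = 0.00003
  k=1: C(10,1)·0.642857^1·0.357143^9 = 0.00061
  k=2: C(10,2)·0.642857^2·0.357143^8 = 0.00492
  k=3: C(10,3)·0.642857^3·0.357143^7 = 0.02363
  k=4: C(10,4)·0.642857^4·0.357143^6 = 0.07443
Total = 0.10362

0.104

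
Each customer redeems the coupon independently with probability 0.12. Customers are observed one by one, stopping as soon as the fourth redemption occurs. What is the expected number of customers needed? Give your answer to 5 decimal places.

33.33333

Y = total customers until the fourth success; negative binomial with r=4, p=0.12.
E[Y] = r / p = 4 / 0.12 = 33.3333333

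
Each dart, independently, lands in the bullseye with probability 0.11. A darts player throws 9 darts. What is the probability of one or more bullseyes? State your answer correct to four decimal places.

0.6496

P(at least one) = 1 − P(none) = 1 − (1 − 0.11)^9
= 1 − 0.350356 = 0.649644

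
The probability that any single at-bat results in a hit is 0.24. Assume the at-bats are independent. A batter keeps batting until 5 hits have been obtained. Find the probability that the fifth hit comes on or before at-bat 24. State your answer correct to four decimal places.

0.7166

Finishing within 24 at-bats ⇔ at least 5 successes in the first 24. With X ~ Binomial(24, 0.24), P(Y ≤ 24) = 1 − P(X ≤ 4).
  k=0: C(24,0)·0.24^0·0.76^24 = 0.001379
  k=1: C(24,1)·0.24^1·0.76^23 = 0.010450
  k=2: C(24,2)·0.24^2·0.76^22 = 0.037952
  k=3: C(24,3)·0.24^3·0.76^21 = 0.087888
  k=4: C(24,4)·0.24^4·0.76^20 = 0.145709
1 − 0.283378 = 0.716622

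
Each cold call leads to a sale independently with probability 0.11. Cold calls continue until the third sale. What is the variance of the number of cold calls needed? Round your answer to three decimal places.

220.661

Y = total cold calls until the third success; negative binomial with r=3, p=0.11.
Var(Y) = r(1−p)/p² = 3·0.89 / 0.11² = 220.66116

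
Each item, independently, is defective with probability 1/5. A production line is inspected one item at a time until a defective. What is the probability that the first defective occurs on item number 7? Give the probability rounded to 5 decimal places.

0.05243

Geometric (trials to first success), p = 0.20.
P(Y = 7) = (1−p)^6 · p = 0.26214 · 0.20 = 0.0524288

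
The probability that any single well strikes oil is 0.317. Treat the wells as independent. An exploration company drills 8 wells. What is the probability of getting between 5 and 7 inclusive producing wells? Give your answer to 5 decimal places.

0.07213

X ~ Binomial(8, 0.317); P(5 ≤ X ≤ 7) = Σ C(8,k) p^k (1−p)^(8−k) over k:
  k=5: C(8,5)·0.317^5·0.683^3 = 0.0571145
  k=6: C(8,6)·0.317^6·0.683^2 = 0.0132542
  k=7: C(8,7)·0.317^7·0.683^1 = 0.0017576
Total = 0.0721264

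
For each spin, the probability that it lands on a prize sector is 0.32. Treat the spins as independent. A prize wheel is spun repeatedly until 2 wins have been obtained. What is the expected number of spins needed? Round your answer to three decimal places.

Y = total spins until the second success; negative binomial with r=2, p=0.32.
E[Y] = r / p = 2 / 0.32 = 6.25000

6.250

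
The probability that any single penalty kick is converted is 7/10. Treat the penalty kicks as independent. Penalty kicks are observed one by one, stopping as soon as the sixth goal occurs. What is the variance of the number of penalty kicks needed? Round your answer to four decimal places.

3.6735

Y = total penalty kicks until the sixth success; negative binomial with r=6, p=0.70.
Var(Y) = r(1−p)/p² = 6·0.30 / 0.70² = 3.673469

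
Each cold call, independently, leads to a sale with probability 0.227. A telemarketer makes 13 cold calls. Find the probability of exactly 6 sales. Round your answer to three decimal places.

0.039

X ~ Binomial(n=13, p=0.227).
P(X=6) = C(13,6) · p^6 · (1−p)^7
= 1716 · 0.00013682 · 0.16491 = 0.03872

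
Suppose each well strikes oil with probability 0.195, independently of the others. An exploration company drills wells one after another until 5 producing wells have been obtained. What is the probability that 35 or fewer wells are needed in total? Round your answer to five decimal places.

0.83972

Finishing within 35 wells ⇔ at least 5 successes in the first 35. With X ~ Binomial(35, 0.195), P(Y ≤ 35) = 1 − P(X ≤ 4).
  k=0: C(35,0)·0.195^0·0.805^35 = 0.0005045
  k=1: C(35,1)·0.195^1·0.805^34 = 0.0042772
  k=2: C(35,2)·0.195^2·0.805^33 = 0.0176137
  k=3: C(35,3)·0.195^3·0.805^32 = 0.0469334
  k=4: C(35,4)·0.195^4·0.805^31 = 0.0909516
1 − 0.1602804 = 0.8397196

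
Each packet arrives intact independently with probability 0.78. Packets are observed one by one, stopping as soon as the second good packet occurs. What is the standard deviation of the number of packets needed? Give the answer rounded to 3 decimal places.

0.850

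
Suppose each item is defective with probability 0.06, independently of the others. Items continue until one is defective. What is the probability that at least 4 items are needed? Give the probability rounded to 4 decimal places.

Y = number of items to the first success; geometric, p = 0.06.
P(Y > 3) = P(first 3 all fail) = (1−p)^3 = 0.830584

0.8306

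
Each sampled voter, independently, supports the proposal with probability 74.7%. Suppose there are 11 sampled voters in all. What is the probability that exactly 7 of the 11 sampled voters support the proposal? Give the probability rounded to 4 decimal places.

X ~ Binomial(n=11, p=0.747).
P(X=7) = C(11,7) · p^7 · (1−p)^4
= 330 · 0.12979 · 0.0040972 = 0.175485

0.1755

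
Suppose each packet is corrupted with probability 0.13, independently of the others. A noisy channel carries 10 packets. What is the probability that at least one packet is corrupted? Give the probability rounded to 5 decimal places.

0.75158

P(at least one) = 1 − P(none) = 1 − (1 − 0.13)^10
= 1 − 0.2484234 = 0.7515766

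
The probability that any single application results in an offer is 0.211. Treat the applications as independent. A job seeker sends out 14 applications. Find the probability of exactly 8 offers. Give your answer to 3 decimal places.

X ~ Binomial(n=14, p=0.211).
P(X=8) = C(14,8) · p^8 · (1−p)^6
= 3003 · 3.9288e-06 · 0.24125 = 0.00285

0.003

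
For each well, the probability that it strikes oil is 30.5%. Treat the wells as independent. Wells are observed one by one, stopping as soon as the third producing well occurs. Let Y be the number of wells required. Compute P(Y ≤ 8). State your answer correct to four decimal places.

Finishing within 8 wells ⇔ at least 3 successes in the first 8. With X ~ Binomial(8, 0.305), P(Y ≤ 8) = 1 − P(X ≤ 2).
  k=0: C(8,0)·0.305^0·0.695^8 = 0.054435
  k=1: C(8,1)·0.305^1·0.695^7 = 0.191110
  k=2: C(8,2)·0.305^2·0.695^6 = 0.293539
1 − 0.539085 = 0.460915

0.4609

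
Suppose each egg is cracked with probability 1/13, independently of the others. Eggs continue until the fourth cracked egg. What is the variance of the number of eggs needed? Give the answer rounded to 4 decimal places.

624.0000

Y = total eggs until the fourth success; negative binomial with r=4, p=0.076923.
Var(Y) = r(1−p)/p² = 4·0.923077 / 0.076923² = 624.000000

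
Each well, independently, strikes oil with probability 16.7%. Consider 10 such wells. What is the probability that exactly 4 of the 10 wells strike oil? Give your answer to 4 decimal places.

0.0546

X ~ Binomial(n=10, p=0.167).
P(X=4) = C(10,4) · p^4 · (1−p)^6
= 210 · 0.0007778 · 0.3341 = 0.054570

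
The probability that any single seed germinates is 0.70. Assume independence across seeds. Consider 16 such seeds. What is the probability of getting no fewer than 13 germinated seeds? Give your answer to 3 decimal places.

0.246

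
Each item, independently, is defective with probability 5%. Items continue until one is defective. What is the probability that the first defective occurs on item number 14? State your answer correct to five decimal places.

Geometric (trials to first success), p = 0.05.
P(Y = 14) = (1−p)^13 · p = 0.51334 · 0.05 = 0.0256671

0.02567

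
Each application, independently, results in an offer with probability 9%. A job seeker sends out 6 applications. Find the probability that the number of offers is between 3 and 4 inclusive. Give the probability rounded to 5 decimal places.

X ~ Binomial(6, 0.09); P(3 ≤ X ≤ 4) = Σ C(6,k) p^k (1−p)^(6−k) over k:
  k=3: C(6,3)·0.09^3·0.91^3 = 0.0109871
  k=4: C(6,4)·0.09^4·0.91^2 = 0.0008150
Total = 0.0118020

0.01180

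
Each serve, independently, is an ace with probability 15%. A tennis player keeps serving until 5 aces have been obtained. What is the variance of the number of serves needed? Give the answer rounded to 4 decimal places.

188.8889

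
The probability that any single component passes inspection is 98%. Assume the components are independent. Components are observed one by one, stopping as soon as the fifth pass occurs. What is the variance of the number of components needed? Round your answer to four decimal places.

0.1041

Y = total components until the fifth success; negative binomial with r=5, p=0.98.
Var(Y) = r(1−p)/p² = 5·0.02 / 0.98² = 0.104123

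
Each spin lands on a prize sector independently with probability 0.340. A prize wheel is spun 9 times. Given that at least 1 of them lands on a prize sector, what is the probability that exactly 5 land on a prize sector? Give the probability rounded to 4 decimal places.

0.1113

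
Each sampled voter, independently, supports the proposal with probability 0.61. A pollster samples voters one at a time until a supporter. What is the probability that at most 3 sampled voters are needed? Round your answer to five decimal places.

Y = number of sampled voters to the first success; geometric, p = 0.61.
P(Y ≤ 3) = 1 − (1−p)^3 = 1 − 0.0593190 = 0.9406810

0.94068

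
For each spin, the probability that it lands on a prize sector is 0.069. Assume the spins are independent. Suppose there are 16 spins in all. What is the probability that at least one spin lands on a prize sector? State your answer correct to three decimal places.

0.681

P(at least one) = 1 − P(none) = 1 − (1 − 0.069)^16
= 1 − 0.31856 = 0.68144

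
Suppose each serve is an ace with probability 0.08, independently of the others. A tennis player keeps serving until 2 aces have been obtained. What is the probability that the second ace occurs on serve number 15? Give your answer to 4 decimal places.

Y = trial on which the second success occurs; negative binomial, r=2, p=0.08.
P(Y=15) = C(14,1) · p^2 · (1−p)^13
= 14 · 0.0064 · 0.33825 = 0.030307

0.0303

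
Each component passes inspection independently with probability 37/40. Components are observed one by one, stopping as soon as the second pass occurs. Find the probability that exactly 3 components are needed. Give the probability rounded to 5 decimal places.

0.12834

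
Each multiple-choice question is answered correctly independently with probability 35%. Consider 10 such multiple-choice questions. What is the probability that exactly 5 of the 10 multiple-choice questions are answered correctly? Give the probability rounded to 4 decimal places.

X ~ Binomial(n=10, p=0.35).
P(X=5) = C(10,5) · p^5 · (1−p)^5
= 252 · 0.0052522 · 0.11603 = 0.153570

0.1536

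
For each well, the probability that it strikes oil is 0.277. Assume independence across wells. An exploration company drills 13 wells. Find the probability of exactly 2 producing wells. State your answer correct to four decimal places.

X ~ Binomial(n=13, p=0.277).
P(X=2) = C(13,2) · p^2 · (1−p)^11
= 78 · 0.076729 · 0.028218 = 0.168879

0.1689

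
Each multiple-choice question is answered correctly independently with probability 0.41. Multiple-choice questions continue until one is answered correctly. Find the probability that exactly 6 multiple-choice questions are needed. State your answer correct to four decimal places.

Geometric (trials to first success), p = 0.41.
P(Y = 6) = (1−p)^5 · p = 0.071492 · 0.41 = 0.029312

0.0293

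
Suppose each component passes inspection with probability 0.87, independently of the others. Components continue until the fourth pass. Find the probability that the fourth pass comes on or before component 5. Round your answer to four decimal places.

0.8708

Finishing within 5 components ⇔ at least 4 successes in the first 5. With X ~ Binomial(5, 0.87), P(Y ≤ 5) = 1 − P(X ≤ 3).
  k=0: C(5,0)·0.87^0·0.13^5 = 0.000037
  k=1: C(5,1)·0.87^1·0.13^4 = 0.001242
  k=2: C(5,2)·0.87^2·0.13^3 = 0.016629
  k=3: C(5,3)·0.87^3·0.13^2 = 0.111287
1 − 0.129196 = 0.870804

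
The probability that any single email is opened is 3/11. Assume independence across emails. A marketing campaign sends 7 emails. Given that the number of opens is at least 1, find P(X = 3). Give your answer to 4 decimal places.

X ~ Binomial(7, 0.272727). Want P(X=3 | X≥1) = P(X=3) / P(X≥1).
P(X=3) = C(7,3)·0.272727^3·0.727273^4 = 0.198629
P(X≥1) = 1 − 0.107617 = 0.892383
Ratio = 0.198629 / 0.892383 = 0.222583

0.2226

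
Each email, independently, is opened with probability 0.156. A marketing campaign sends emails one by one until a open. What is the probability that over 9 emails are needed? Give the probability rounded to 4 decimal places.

0.2173

Y = number of emails to the first success; geometric, p = 0.156.
P(Y > 9) = P(first 9 all fail) = (1−p)^9 = 0.217311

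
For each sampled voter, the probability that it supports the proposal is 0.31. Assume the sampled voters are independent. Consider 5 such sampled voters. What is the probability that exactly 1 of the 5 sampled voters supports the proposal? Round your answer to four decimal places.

X ~ Binomial(n=5, p=0.31).
P(X=1) = C(5,1) · p^1 · (1−p)^4
= 5 · 0.31 · 0.22667 = 0.351340

0.3513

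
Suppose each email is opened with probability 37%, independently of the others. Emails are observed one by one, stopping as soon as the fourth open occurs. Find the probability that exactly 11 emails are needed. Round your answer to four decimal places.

Y = trial on which the fourth success occurs; negative binomial, r=4, p=0.37.
P(Y=11) = C(10,3) · p^4 · (1−p)^7
= 120 · 0.018742 · 0.03939 = 0.088587

0.0886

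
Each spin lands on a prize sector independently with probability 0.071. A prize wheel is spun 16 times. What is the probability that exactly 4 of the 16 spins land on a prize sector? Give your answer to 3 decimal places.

0.019

X ~ Binomial(n=16, p=0.071).
P(X=4) = C(16,4) · p^4 · (1−p)^12
= 1820 · 2.5412e-05 · 0.41323 = 0.01911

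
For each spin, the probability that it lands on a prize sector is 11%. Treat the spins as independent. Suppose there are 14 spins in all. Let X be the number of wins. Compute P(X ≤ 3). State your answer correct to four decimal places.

X ~ Binomial(14, 0.11); P(X ≤ 3) = Σ C(14,k) p^k (1−p)^(14−k) over k:
  k=0: C(14,0)·0.11^0·0.89^14 = 0.195641
  k=1: C(14,1)·0.11^1·0.89^13 = 0.338525
  k=2: C(14,2)·0.11^2·0.89^12 = 0.271961
  k=3: C(14,3)·0.11^3·0.89^11 = 0.134453
Total = 0.940580

0.9406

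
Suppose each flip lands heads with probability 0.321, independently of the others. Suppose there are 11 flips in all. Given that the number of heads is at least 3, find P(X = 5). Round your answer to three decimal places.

0.209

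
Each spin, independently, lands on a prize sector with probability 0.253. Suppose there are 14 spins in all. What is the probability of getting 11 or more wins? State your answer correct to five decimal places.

X ~ Binomial(14, 0.253); P(X ≥ 11) = Σ C(14,k) p^k (1−p)^(14−k) over k:
  k=11: C(14,11)·0.253^11·0.747^3 = 0.0000412
  k=12: C(14,12)·0.253^12·0.747^2 = 0.0000035
  k=13: C(14,13)·0.253^13·0.747^1 = 0.0000002
  k=14: C(14,14)·0.253^14·0.747^0 = 0.0000000
Total = 0.0000449

0.00004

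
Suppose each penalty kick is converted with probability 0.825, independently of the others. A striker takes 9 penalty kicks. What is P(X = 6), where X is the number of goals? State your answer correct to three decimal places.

0.142

X ~ Binomial(n=9, p=0.825).
P(X=6) = C(9,6) · p^6 · (1−p)^3
= 84 · 0.3153 · 0.0053594 = 0.14194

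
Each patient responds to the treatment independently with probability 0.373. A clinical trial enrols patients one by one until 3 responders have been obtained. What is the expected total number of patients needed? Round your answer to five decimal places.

8.04290

Y = total patients until the third success; negative binomial with r=3, p=0.373.
E[Y] = r / p = 3 / 0.373 = 8.0428954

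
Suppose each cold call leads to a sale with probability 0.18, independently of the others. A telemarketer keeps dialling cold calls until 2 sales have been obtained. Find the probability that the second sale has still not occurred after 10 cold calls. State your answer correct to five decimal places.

Needing more than 10 cold calls ⇔ fewer than 2 successes in the first 10. With X ~ Binomial(10, 0.18), P(Y > 10) = P(X ≤ 1).
  k=0: C(10,0)·0.18^0·0.82^10 = 0.1374480
  k=1: C(10,1)·0.18^1·0.82^9 = 0.3017152
P(X ≤ 1) = 0.4391632

0.43916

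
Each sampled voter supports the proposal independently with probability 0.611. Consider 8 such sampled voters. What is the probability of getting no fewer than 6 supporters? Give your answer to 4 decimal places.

0.3388

X ~ Binomial(8, 0.611); P(X ≥ 6) = Σ C(8,k) p^k (1−p)^(8−k) over k:
  k=6: C(8,6)·0.611^6·0.389^2 = 0.220447
  k=7: C(8,7)·0.611^7·0.389^1 = 0.098930
  k=8: C(8,8)·0.611^8·0.389^0 = 0.019424
Total = 0.338801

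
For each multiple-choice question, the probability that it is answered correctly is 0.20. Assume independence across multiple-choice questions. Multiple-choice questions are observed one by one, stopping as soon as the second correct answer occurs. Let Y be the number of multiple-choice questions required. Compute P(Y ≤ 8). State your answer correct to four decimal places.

Finishing within 8 multiple-choice questions ⇔ at least 2 successes in the first 8. With X ~ Binomial(8, 0.20), P(Y ≤ 8) = 1 − P(X ≤ 1).
  k=0: C(8,0)·0.20^0·0.80^8 = 0.167772
  k=1: C(8,1)·0.20^1·0.80^7 = 0.335544
1 − 0.503316 = 0.496684

0.4967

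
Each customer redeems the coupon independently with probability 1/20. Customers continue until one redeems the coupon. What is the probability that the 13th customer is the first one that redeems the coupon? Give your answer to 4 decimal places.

0.0270

Geometric (trials to first success), p = 0.05.
P(Y = 13) = (1−p)^12 · p = 0.54036 · 0.05 = 0.027018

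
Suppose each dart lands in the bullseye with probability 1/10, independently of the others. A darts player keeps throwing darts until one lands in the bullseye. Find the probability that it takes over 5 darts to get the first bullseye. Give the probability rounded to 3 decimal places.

Y = number of darts to the first success; geometric, p = 0.10.
P(Y > 5) = P(first 5 all fail) = (1−p)^5 = 0.59049

0.590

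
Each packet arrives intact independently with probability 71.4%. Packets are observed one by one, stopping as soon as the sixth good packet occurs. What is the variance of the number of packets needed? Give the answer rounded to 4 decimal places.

Y = total packets until the sixth success; negative binomial with r=6, p=0.714.
Var(Y) = r(1−p)/p² = 6·0.286 / 0.714² = 3.366052

3.3661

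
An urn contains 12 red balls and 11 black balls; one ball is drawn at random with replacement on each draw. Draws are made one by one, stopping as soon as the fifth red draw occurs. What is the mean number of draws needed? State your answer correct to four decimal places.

Y = total draws until the fifth success; negative binomial with r=5, p=0.521739.
E[Y] = r / p = 5 / 0.521739 = 9.583333

9.5833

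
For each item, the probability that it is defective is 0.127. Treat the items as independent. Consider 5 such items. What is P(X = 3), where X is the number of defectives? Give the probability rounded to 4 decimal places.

0.0156

X ~ Binomial(n=5, p=0.127).
P(X=3) = C(5,3) · p^3 · (1−p)^2
= 10 · 0.0020484 · 0.76213 = 0.015611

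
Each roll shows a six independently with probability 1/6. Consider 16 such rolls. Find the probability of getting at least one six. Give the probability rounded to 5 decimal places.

0.94591

P(at least one) = 1 − P(none) = 1 − (1 − 0.166667)^16
= 1 − 0.0540879 = 0.9459121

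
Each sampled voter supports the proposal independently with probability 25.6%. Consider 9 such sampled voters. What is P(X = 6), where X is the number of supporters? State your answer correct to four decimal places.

X ~ Binomial(n=9, p=0.256).
P(X=6) = C(9,6) · p^6 · (1−p)^3
= 84 · 0.00028147 · 0.41183 = 0.009737

0.0097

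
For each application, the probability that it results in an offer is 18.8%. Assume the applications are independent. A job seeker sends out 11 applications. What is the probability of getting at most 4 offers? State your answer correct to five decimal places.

X ~ Binomial(11, 0.188); P(X ≤ 4) = Σ C(11,k) p^k (1−p)^(11−k) over k:
  k=0: C(11,0)·0.188^0·0.812^11 = 0.1011850
  k=1: C(11,1)·0.188^1·0.812^10 = 0.2576979
  k=2: C(11,2)·0.188^2·0.812^9 = 0.2983202
  k=3: C(11,3)·0.188^3·0.812^8 = 0.2072076
  k=4: C(11,4)·0.188^4·0.812^7 = 0.0959484
Total = 0.9603591

0.96036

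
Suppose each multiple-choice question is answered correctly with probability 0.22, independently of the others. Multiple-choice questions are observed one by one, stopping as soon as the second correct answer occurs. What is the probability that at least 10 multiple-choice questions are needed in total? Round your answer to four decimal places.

0.3782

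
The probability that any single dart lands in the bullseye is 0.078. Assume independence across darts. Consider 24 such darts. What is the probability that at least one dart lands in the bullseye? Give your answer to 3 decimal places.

0.858

P(at least one) = 1 − P(none) = 1 − (1 − 0.078)^24
= 1 − 0.14241 = 0.85759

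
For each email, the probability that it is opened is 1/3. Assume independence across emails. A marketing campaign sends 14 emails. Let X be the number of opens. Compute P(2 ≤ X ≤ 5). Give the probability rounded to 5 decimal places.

0.66240

X ~ Binomial(14, 0.333333); P(2 ≤ X ≤ 5) = Σ C(14,k) p^k (1−p)^(14−k) over k:
  k=2: C(14,2)·0.333333^2·0.666667^12 = 0.0779298
  k=3: C(14,3)·0.333333^3·0.666667^11 = 0.1558597
  k=4: C(14,4)·0.333333^4·0.666667^10 = 0.2143071
  k=5: C(14,5)·0.333333^5·0.666667^9 = 0.2143071
Total = 0.6624036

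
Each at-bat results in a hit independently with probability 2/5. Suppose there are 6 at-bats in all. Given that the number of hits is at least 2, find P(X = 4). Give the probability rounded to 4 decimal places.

0.1803

X ~ Binomial(6, 0.40). Want P(X=4 | X≥2) = P(X=4) / P(X≥2).
P(X=4) = C(6,4)·0.40^4·0.60^2 = 0.138240
P(X≥2) = 1 − 0.046656 − 0.186624 = 0.766720
Ratio = 0.138240 / 0.766720 = 0.180301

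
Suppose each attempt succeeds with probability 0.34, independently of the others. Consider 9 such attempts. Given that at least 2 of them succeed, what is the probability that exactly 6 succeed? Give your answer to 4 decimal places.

X ~ Binomial(9, 0.34). Want P(X=6 | X≥2) = P(X=6) / P(X≥2).
P(X=6) = C(9,6)·0.34^6·0.66^3 = 0.037307
P(X≥2) = 1 − 0.023763 − 0.110172 = 0.866065
Ratio = 0.037307 / 0.866065 = 0.043076

0.0431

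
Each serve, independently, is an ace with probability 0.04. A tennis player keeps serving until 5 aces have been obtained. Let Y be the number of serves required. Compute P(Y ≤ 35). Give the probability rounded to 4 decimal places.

Finishing within 35 serves ⇔ at least 5 successes in the first 35. With X ~ Binomial(35, 0.04), P(Y ≤ 35) = 1 − P(X ≤ 4).
  k=0: C(35,0)·0.04^0·0.96^35 = 0.239603
  k=1: C(35,1)·0.04^1·0.96^34 = 0.349422
  k=2: C(35,2)·0.04^2·0.96^33 = 0.247507
  k=3: C(35,3)·0.04^3·0.96^32 = 0.113441
  k=4: C(35,4)·0.04^4·0.96^31 = 0.037814
1 − 0.987787 = 0.012213

0.0122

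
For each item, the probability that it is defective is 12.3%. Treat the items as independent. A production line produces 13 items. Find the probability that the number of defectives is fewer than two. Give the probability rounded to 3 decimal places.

X ~ Binomial(13, 0.123); P(X ≤ 1) = Σ C(13,k) p^k (1−p)^(13−k) over k:
  k=0: C(13,0)·0.123^0·0.877^13 = 0.18155
  k=1: C(13,1)·0.123^1·0.877^12 = 0.33101
Total = 0.51256

0.513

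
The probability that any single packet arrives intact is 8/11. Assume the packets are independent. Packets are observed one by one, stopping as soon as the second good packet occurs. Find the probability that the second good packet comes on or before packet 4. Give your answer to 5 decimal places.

0.93546

Finishing within 4 packets ⇔ at least 2 successes in the first 4. With X ~ Binomial(4, 0.727273), P(Y ≤ 4) = 1 − P(X ≤ 1).
  k=0: C(4,0)·0.727273^0·0.272727^4 = 0.0055324
  k=1: C(4,1)·0.727273^1·0.272727^3 = 0.0590124
1 − 0.0645448 = 0.9354552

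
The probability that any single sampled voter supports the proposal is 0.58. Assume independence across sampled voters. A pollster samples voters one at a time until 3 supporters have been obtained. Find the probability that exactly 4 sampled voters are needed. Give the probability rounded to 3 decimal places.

0.246

Y = trial on which the third success occurs; negative binomial, r=3, p=0.58.
P(Y=4) = C(3,2) · p^3 · (1−p)^1
= 3 · 0.19511 · 0.42 = 0.24584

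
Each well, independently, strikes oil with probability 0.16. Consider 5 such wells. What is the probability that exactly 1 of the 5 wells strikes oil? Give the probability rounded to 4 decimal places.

0.3983

X ~ Binomial(n=5, p=0.16).
P(X=1) = C(5,1) · p^1 · (1−p)^4
= 5 · 0.16 · 0.49787 = 0.398297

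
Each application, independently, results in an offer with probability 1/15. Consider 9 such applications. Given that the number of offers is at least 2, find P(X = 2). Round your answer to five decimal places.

X ~ Binomial(9, 0.066667). Want P(X=2 | X≥2) = P(X=2) / P(X≥2).
P(X=2) = C(9,2)·0.066667^2·0.933333^7 = 0.0987137
P(X≥2) = 1 − 0.5374412 − 0.3454979 = 0.1170608
Ratio = 0.0987137 / 0.1170608 = 0.8432685

0.84327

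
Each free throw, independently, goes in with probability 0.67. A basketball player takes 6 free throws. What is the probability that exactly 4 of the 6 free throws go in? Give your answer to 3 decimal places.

X ~ Binomial(n=6, p=0.67).
P(X=4) = C(6,4) · p^4 · (1−p)^2
= 15 · 0.20151 · 0.1089 = 0.32917

0.329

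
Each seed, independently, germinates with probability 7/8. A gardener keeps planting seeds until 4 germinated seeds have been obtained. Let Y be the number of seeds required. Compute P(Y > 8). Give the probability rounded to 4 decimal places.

Needing more than 8 seeds ⇔ fewer than 4 successes in the first 8. With X ~ Binomial(8, 0.875), P(Y > 8) = P(X ≤ 3).
  k=0: C(8,0)·0.875^0·0.125^8 = 0.000000
  k=1: C(8,1)·0.875^1·0.125^7 = 0.000003
  k=2: C(8,2)·0.875^2·0.125^6 = 0.000082
  k=3: C(8,3)·0.875^3·0.125^5 = 0.001145
P(X ≤ 3) = 0.001230

0.0012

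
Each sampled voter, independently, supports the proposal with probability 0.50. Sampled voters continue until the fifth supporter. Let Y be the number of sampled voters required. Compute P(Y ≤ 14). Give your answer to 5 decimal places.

0.91022

Finishing within 14 sampled voters ⇔ at least 5 successes in the first 14. With X ~ Binomial(14, 0.50), P(Y ≤ 14) = 1 − P(X ≤ 4).
  k=0: C(14,0)·0.50^0·0.50^14 = 0.0000610
  k=1: C(14,1)·0.50^1·0.50^13 = 0.0008545
  k=2: C(14,2)·0.50^2·0.50^12 = 0.0055542
  k=3: C(14,3)·0.50^3·0.50^11 = 0.0222168
  k=4: C(14,4)·0.50^4·0.50^10 = 0.0610962
1 − 0.0897827 = 0.9102173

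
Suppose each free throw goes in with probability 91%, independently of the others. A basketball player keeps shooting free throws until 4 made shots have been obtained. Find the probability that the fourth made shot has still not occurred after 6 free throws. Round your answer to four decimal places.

0.0118

Needing more than 6 free throws ⇔ fewer than 4 successes in the first 6. With X ~ Binomial(6, 0.91), P(Y > 6) = P(X ≤ 3).
  k=0: C(6,0)·0.91^0·0.09^6 = 0.000001
  k=1: C(6,1)·0.91^1·0.09^5 = 0.000032
  k=2: C(6,2)·0.91^2·0.09^4 = 0.000815
  k=3: C(6,3)·0.91^3·0.09^3 = 0.010987
P(X ≤ 3) = 0.011835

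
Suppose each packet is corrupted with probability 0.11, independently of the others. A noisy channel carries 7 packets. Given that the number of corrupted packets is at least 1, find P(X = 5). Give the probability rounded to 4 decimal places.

X ~ Binomial(7, 0.11). Want P(X=5 | X≥1) = P(X=5) / P(X≥1).
P(X=5) = C(7,5)·0.11^5·0.89^2 = 0.000268
P(X≥1) = 1 − 0.442313 = 0.557687
Ratio = 0.000268 / 0.557687 = 0.000480

0.0005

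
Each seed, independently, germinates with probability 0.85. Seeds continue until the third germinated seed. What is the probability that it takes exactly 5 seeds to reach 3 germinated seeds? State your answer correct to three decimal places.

Y = trial on which the third success occurs; negative binomial, r=3, p=0.85.
P(Y=5) = C(4,2) · p^3 · (1−p)^2
= 6 · 0.61413 · 0.0225 = 0.08291

0.083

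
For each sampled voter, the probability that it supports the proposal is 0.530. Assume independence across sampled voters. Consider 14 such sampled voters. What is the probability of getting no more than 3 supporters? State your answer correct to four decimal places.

X ~ Binomial(14, 0.53); P(X ≤ 3) = Σ C(14,k) p^k (1−p)^(14−k) over k:
  k=0: C(14,0)·0.53^0·0.47^14 = 0.000026
  k=1: C(14,1)·0.53^1·0.47^13 = 0.000405
  k=2: C(14,2)·0.53^2·0.47^12 = 0.002970
  k=3: C(14,3)·0.53^3·0.47^11 = 0.013397
Total = 0.016798

0.0168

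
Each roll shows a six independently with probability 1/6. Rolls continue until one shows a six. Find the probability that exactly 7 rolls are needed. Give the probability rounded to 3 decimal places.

0.056

Geometric (trials to first success), p = 0.166667.
P(Y = 7) = (1−p)^6 · p = 0.3349 · 0.166667 = 0.05582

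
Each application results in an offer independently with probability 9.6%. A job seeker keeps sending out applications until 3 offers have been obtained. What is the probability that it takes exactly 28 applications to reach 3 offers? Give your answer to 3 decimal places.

0.025

Y = trial on which the third success occurs; negative binomial, r=3, p=0.096.
P(Y=28) = C(27,2) · p^3 · (1−p)^25
= 351 · 0.00088474 · 0.080207 = 0.02491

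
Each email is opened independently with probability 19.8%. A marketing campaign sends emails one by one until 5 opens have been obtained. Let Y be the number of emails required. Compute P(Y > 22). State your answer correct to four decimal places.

0.5524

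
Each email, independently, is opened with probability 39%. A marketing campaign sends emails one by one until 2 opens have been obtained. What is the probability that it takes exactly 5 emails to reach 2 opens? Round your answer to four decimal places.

0.1381

Y = trial on which the second success occurs; negative binomial, r=2, p=0.39.
P(Y=5) = C(4,1) · p^2 · (1−p)^3
= 4 · 0.1521 · 0.22698 = 0.138095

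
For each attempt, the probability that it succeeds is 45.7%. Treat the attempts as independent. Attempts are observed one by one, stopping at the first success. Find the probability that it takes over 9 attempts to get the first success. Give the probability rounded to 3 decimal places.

Y = number of attempts to the first success; geometric, p = 0.457.
P(Y > 9) = P(first 9 all fail) = (1−p)^9 = 0.00410

0.004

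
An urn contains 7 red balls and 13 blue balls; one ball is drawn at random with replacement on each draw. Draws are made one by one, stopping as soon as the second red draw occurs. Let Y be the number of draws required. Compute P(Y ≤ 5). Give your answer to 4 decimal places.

Finishing within 5 draws ⇔ at least 2 successes in the first 5. With X ~ Binomial(5, 0.35), P(Y ≤ 5) = 1 − P(X ≤ 1).
  k=0: C(5,0)·0.35^0·0.65^5 = 0.116029
  k=1: C(5,1)·0.35^1·0.65^4 = 0.312386
1 − 0.428415 = 0.571585

0.5716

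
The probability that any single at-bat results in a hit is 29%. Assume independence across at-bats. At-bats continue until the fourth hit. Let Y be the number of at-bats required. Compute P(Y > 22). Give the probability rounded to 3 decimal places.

0.082

Needing more than 22 at-bats ⇔ fewer than 4 successes in the first 22. With X ~ Binomial(22, 0.29), P(Y > 22) = P(X ≤ 3).
  k=0: C(22,0)·0.29^0·0.71^22 = 0.00053
  k=1: C(22,1)·0.29^1·0.71^21 = 0.00480
  k=2: C(22,2)·0.29^2·0.71^20 = 0.02059
  k=3: C(22,3)·0.29^3·0.71^19 = 0.05606
P(X ≤ 3) = 0.08198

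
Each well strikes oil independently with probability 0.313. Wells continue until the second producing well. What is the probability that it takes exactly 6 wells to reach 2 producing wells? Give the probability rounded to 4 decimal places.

Y = trial on which the second success occurs; negative binomial, r=2, p=0.313.
P(Y=6) = C(5,1) · p^2 · (1−p)^4
= 5 · 0.097969 · 0.22275 = 0.109115

0.1091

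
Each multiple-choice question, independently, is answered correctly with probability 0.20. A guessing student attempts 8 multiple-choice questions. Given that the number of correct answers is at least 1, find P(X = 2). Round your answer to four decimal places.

0.3528

X ~ Binomial(8, 0.20). Want P(X=2 | X≥1) = P(X=2) / P(X≥1).
P(X=2) = C(8,2)·0.20^2·0.80^6 = 0.293601
P(X≥1) = 1 − 0.167772 = 0.832228
Ratio = 0.293601 / 0.832228 = 0.352790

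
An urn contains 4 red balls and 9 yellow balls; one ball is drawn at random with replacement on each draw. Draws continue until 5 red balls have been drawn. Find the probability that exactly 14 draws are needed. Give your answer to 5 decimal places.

0.07204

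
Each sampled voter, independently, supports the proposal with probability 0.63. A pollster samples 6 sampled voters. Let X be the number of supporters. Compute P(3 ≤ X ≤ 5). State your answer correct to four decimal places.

0.7971

X ~ Binomial(6, 0.63); P(3 ≤ X ≤ 5) = Σ C(6,k) p^k (1−p)^(6−k) over k:
  k=3: C(6,3)·0.63^3·0.37^3 = 0.253313
  k=4: C(6,4)·0.63^4·0.37^2 = 0.323487
  k=5: C(6,5)·0.63^5·0.37^1 = 0.220321
Total = 0.797121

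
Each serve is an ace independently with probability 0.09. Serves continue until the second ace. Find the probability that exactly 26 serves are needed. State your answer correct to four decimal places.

Y = trial on which the second success occurs; negative binomial, r=2, p=0.09.
P(Y=26) = C(25,1) · p^2 · (1−p)^24
= 25 · 0.0081 · 0.10399 = 0.021058

0.0211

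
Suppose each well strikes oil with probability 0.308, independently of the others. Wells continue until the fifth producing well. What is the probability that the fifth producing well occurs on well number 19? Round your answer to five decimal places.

0.04897

Y = trial on which the fifth success occurs; negative binomial, r=5, p=0.308.
P(Y=19) = C(18,4) · p^5 · (1−p)^14
= 3060 · 0.0027717 · 0.0057741 = 0.0489734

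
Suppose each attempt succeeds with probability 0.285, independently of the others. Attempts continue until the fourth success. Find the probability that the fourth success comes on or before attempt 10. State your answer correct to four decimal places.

Finishing within 10 attempts ⇔ at least 4 successes in the first 10. With X ~ Binomial(10, 0.285), P(Y ≤ 10) = 1 − P(X ≤ 3).
  k=0: C(10,0)·0.285^0·0.715^10 = 0.034919
  k=1: C(10,1)·0.285^1·0.715^9 = 0.139187
  k=2: C(10,2)·0.285^2·0.715^8 = 0.249661
  k=3: C(10,3)·0.285^3·0.715^7 = 0.265374
1 − 0.689141 = 0.310859

0.3109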